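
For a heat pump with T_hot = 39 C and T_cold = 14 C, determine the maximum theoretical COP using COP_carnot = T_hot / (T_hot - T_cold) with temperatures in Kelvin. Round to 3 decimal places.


Convert to Kelvin:
  T_hot = 39 + 273.15 = 312.15 K
  T_cold = 14 + 273.15 = 287.15 K
Apply Carnot COP formula:
  COP = T_hot_K / (T_hot_K - T_cold_K) = 312.15 / 25.0
  COP = 12.486

12.486


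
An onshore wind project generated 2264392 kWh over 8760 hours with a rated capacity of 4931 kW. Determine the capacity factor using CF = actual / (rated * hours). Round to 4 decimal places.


Capacity factor = actual output / maximum possible output
Maximum possible = rated * hours = 4931 * 8760 = 43195560 kWh
CF = 2264392 / 43195560
CF = 0.0524

0.0524


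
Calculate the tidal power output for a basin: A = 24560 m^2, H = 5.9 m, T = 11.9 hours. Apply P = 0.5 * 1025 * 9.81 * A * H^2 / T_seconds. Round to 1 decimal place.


Convert period to seconds: T = 11.9 * 3600 = 42840.0 s
H^2 = 5.9^2 = 34.81
P = 0.5 * rho * g * A * H^2 / T
P = 0.5 * 1025 * 9.81 * 24560 * 34.81 / 42840.0
P = 100333.5 W

100333.5


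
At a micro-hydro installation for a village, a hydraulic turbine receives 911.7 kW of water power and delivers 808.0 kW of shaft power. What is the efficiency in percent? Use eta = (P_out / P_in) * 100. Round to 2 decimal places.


Turbine efficiency = (output power / input power) * 100
eta = (808.0 / 911.7) * 100
eta = 88.63%

88.63


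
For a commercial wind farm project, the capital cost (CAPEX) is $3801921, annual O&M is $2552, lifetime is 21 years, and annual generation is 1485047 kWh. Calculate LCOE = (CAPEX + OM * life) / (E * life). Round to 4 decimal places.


Total cost = CAPEX + OM * lifetime = 3801921 + 2552 * 21 = 3801921 + 53592 = 3855513
Total generation = annual * lifetime = 1485047 * 21 = 31185987 kWh
LCOE = 3855513 / 31185987
LCOE = 0.1236 $/kWh

0.1236


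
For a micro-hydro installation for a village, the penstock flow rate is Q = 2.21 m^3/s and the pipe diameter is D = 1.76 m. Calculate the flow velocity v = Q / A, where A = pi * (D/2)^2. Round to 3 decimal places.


Compute pipe cross-sectional area:
  A = pi * (D/2)^2 = pi * (1.76/2)^2 = 2.4328 m^2
Calculate velocity:
  v = Q / A = 2.21 / 2.4328
  v = 0.908 m/s

0.908


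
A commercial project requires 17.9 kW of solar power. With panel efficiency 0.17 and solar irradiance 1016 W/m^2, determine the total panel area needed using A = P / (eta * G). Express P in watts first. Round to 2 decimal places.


Convert target power to watts: P = 17.9 * 1000 = 17900.0 W
Compute denominator: eta * G = 0.17 * 1016 = 172.72
Required area A = P / (eta * G) = 17900.0 / 172.72
A = 103.64 m^2

103.64


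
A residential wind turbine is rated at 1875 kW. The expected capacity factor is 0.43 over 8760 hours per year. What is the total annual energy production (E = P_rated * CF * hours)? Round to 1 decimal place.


Annual energy = rated_kW * capacity_factor * hours_per_year
Given: P_rated = 1875 kW, CF = 0.43, hours = 8760
E = 1875 * 0.43 * 8760
E = 7062750.0 kWh

7062750.0


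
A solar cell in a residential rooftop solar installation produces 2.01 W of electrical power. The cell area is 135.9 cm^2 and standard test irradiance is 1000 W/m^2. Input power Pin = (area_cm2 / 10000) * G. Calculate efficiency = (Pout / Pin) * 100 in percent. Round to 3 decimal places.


First compute the input power:
  Pin = area_cm2 / 10000 * G = 135.9 / 10000 * 1000 = 13.59 W
Then compute efficiency:
  Efficiency = (Pout / Pin) * 100 = (2.01 / 13.59) * 100
  Efficiency = 14.790%

14.790


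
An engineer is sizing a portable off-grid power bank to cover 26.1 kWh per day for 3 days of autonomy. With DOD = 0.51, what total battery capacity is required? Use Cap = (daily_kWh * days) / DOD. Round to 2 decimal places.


Total energy needed = daily * days = 26.1 * 3 = 78.3 kWh
Account for depth of discharge:
  Cap = total_energy / DOD = 78.3 / 0.51
  Cap = 153.53 kWh

153.53


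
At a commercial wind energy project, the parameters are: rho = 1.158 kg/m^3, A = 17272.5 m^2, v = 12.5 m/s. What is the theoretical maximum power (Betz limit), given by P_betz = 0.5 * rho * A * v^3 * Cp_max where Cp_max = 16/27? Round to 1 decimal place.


The Betz coefficient Cp_max = 16/27 = 0.5926
v^3 = 12.5^3 = 1953.125
P_betz = 0.5 * rho * A * v^3 * Cp_max
P_betz = 0.5 * 1.158 * 17272.5 * 1953.125 * 0.5926
P_betz = 11574974.0 W

11574974.0


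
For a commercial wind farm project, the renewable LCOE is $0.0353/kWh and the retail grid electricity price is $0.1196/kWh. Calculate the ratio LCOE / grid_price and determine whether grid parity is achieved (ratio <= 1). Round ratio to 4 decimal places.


Compare LCOE to grid price:
  LCOE = $0.0353/kWh, Grid price = $0.1196/kWh
  Ratio = LCOE / grid_price = 0.0353 / 0.1196 = 0.2952
  Grid parity achieved (ratio <= 1)? yes

0.2952


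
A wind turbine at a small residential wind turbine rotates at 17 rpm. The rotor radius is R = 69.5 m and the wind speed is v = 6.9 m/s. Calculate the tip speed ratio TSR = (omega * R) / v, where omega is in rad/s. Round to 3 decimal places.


Convert rotational speed to rad/s:
  omega = 17 * 2 * pi / 60 = 1.7802 rad/s
Compute tip speed:
  v_tip = omega * R = 1.7802 * 69.5 = 123.726 m/s
Tip speed ratio:
  TSR = v_tip / v_wind = 123.726 / 6.9 = 17.931

17.931


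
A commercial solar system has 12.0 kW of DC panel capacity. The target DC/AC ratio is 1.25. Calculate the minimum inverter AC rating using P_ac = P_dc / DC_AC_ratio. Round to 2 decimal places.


The inverter AC capacity is determined by the DC/AC ratio.
Given: P_dc = 12.0 kW, DC/AC ratio = 1.25
P_ac = P_dc / ratio = 12.0 / 1.25
P_ac = 9.60 kW

9.60


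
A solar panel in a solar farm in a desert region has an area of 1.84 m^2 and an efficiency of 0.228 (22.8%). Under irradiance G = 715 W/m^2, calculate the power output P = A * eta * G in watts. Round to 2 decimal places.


Use the solar power formula P = A * eta * G.
Given: A = 1.84 m^2, eta = 0.228, G = 715 W/m^2
P = 1.84 * 0.228 * 715
P = 299.96 W

299.96


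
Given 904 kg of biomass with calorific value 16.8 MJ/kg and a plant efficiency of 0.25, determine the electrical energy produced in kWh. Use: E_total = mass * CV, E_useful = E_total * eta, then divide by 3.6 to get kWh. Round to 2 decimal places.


Total energy = mass * CV = 904 * 16.8 = 15187.2 MJ
Useful energy = total * eta = 15187.2 * 0.25 = 3796.8 MJ
Convert to kWh: 3796.8 / 3.6
Useful energy = 1054.67 kWh

1054.67


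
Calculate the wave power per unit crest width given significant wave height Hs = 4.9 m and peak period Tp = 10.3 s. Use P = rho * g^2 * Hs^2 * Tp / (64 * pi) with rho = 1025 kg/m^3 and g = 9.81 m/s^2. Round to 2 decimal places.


Apply wave power formula:
  g^2 = 9.81^2 = 96.2361
  Hs^2 = 4.9^2 = 24.01
  Numerator = rho * g^2 * Hs^2 * Tp = 1025 * 96.2361 * 24.01 * 10.3 = 24394463.14
  Denominator = 64 * pi = 201.0619
  P = 24394463.14 / 201.0619 = 121328.11 W/m

121328.11


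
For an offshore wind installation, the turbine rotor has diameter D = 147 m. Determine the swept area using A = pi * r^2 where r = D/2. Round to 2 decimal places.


Compute the rotor radius:
  r = D / 2 = 147 / 2 = 73.5 m
Calculate swept area:
  A = pi * r^2 = pi * 73.5^2
  A = 16971.67 m^2

16971.67


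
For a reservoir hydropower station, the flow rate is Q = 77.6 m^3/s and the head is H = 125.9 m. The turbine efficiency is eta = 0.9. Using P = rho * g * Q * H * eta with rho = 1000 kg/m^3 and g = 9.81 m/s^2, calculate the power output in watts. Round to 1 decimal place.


Apply the hydropower formula P = rho * g * Q * H * eta
rho * g = 1000 * 9.81 = 9810.0
P = 9810.0 * 77.6 * 125.9 * 0.9
P = 86257917.4 W

86257917.4


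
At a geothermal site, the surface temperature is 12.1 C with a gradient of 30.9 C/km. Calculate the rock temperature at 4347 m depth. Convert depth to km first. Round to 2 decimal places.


Convert depth to km: 4347 / 1000 = 4.347 km
Temperature increase = gradient * depth_km = 30.9 * 4.347 = 134.32 C
Temperature at depth = T_surface + delta_T = 12.1 + 134.32
T = 146.42 C

146.42


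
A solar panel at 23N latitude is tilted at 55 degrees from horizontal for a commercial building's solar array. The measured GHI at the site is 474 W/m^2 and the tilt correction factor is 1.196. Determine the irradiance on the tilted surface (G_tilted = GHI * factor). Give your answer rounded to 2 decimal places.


Identify the given values:
  GHI = 474 W/m^2, tilt correction factor = 1.196
Apply the formula G_tilted = GHI * factor:
  G_tilted = 474 * 1.196
  G_tilted = 566.90 W/m^2

566.90


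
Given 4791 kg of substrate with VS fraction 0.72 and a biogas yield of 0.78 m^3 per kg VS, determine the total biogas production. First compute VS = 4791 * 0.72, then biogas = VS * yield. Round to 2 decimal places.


Compute volatile solids:
  VS = mass * VS_fraction = 4791 * 0.72 = 3449.52 kg
Calculate biogas volume:
  Biogas = VS * specific_yield = 3449.52 * 0.78
  Biogas = 2690.63 m^3

2690.63


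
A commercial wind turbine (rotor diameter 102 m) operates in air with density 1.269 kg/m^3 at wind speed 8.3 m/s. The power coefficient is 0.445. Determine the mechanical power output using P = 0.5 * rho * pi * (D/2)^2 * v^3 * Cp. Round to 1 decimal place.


Step 1 -- Compute swept area:
  A = pi * (D/2)^2 = pi * (102/2)^2 = 8171.28 m^2
Step 2 -- Apply wind power equation:
  P = 0.5 * rho * A * v^3 * Cp
  v^3 = 8.3^3 = 571.787
  P = 0.5 * 1.269 * 8171.28 * 571.787 * 0.445
  P = 1319216.7 W

1319216.7


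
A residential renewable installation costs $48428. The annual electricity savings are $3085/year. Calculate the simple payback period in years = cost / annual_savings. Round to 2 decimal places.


Simple payback period = initial cost / annual savings
Payback = 48428 / 3085
Payback = 15.70 years

15.70


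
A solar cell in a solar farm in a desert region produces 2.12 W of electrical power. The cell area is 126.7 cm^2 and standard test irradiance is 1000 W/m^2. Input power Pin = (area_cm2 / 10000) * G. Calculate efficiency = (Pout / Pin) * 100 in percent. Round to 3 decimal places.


First compute the input power:
  Pin = area_cm2 / 10000 * G = 126.7 / 10000 * 1000 = 12.67 W
Then compute efficiency:
  Efficiency = (Pout / Pin) * 100 = (2.12 / 12.67) * 100
  Efficiency = 16.732%

16.732


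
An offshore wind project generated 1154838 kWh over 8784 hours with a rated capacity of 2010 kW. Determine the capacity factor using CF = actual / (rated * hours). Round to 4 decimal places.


Capacity factor = actual output / maximum possible output
Maximum possible = rated * hours = 2010 * 8784 = 17655840 kWh
CF = 1154838 / 17655840
CF = 0.0654

0.0654


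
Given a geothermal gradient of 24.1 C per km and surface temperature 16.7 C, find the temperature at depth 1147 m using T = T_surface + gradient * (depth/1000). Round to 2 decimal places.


Convert depth to km: 1147 / 1000 = 1.147 km
Temperature increase = gradient * depth_km = 24.1 * 1.147 = 27.64 C
Temperature at depth = T_surface + delta_T = 16.7 + 27.64
T = 44.34 C

44.34


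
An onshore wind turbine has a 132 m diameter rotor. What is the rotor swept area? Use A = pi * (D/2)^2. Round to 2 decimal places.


Compute the rotor radius:
  r = D / 2 = 132 / 2 = 66.0 m
Calculate swept area:
  A = pi * r^2 = pi * 66.0^2
  A = 13684.78 m^2

13684.78


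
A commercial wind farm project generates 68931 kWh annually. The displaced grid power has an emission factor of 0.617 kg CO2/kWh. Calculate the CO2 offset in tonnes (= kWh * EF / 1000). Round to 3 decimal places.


CO2 offset in kg = generation * emission_factor
CO2 offset = 68931 * 0.617 = 42530.43 kg
Convert to tonnes:
  CO2 offset = 42530.43 / 1000 = 42.530 tonnes

42.530


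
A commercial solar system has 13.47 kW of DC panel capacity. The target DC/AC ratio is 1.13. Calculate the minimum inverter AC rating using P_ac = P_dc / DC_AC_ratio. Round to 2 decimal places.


The inverter AC capacity is determined by the DC/AC ratio.
Given: P_dc = 13.47 kW, DC/AC ratio = 1.13
P_ac = P_dc / ratio = 13.47 / 1.13
P_ac = 11.92 kW

11.92


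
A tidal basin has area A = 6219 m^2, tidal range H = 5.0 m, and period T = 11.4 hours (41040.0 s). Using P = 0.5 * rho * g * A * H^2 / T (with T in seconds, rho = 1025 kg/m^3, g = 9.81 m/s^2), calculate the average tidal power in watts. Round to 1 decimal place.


Convert period to seconds: T = 11.4 * 3600 = 41040.0 s
H^2 = 5.0^2 = 25.0
P = 0.5 * rho * g * A * H^2 / T
P = 0.5 * 1025 * 9.81 * 6219 * 25.0 / 41040.0
P = 19046.5 W

19046.5


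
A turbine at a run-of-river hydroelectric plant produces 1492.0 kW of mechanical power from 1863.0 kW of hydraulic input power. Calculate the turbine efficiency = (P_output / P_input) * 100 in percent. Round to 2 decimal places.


Turbine efficiency = (output power / input power) * 100
eta = (1492.0 / 1863.0) * 100
eta = 80.09%

80.09


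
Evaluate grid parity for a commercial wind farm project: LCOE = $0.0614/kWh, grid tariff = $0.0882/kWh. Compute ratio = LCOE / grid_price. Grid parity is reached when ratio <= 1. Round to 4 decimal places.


Compare LCOE to grid price:
  LCOE = $0.0614/kWh, Grid price = $0.0882/kWh
  Ratio = LCOE / grid_price = 0.0614 / 0.0882 = 0.6961
  Grid parity achieved (ratio <= 1)? yes

0.6961


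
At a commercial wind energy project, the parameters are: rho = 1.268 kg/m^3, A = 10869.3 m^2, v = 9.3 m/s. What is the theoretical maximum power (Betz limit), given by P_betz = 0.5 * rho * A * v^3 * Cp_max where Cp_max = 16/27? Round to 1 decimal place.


The Betz coefficient Cp_max = 16/27 = 0.5926
v^3 = 9.3^3 = 804.357
P_betz = 0.5 * rho * A * v^3 * Cp_max
P_betz = 0.5 * 1.268 * 10869.3 * 804.357 * 0.5926
P_betz = 3284701.4 W

3284701.4


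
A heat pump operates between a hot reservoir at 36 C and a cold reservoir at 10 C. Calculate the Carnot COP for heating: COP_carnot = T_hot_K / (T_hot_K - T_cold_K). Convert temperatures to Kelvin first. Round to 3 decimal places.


Convert to Kelvin:
  T_hot = 36 + 273.15 = 309.15 K
  T_cold = 10 + 273.15 = 283.15 K
Apply Carnot COP formula:
  COP = T_hot_K / (T_hot_K - T_cold_K) = 309.15 / 26.0
  COP = 11.890

11.890


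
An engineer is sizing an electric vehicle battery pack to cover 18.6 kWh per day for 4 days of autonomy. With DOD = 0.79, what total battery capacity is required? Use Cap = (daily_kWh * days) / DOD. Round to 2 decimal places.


Total energy needed = daily * days = 18.6 * 4 = 74.4 kWh
Account for depth of discharge:
  Cap = total_energy / DOD = 74.4 / 0.79
  Cap = 94.18 kWh

94.18


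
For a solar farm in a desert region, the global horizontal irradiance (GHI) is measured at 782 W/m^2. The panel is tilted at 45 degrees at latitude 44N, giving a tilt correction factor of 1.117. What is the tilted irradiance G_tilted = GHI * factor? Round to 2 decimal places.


Identify the given values:
  GHI = 782 W/m^2, tilt correction factor = 1.117
Apply the formula G_tilted = GHI * factor:
  G_tilted = 782 * 1.117
  G_tilted = 873.49 W/m^2

873.49


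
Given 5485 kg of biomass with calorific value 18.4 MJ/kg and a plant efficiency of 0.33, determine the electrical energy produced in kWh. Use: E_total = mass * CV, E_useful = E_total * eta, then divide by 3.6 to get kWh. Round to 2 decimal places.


Total energy = mass * CV = 5485 * 18.4 = 100924.0 MJ
Useful energy = total * eta = 100924.0 * 0.33 = 33304.92 MJ
Convert to kWh: 33304.92 / 3.6
Useful energy = 9251.37 kWh

9251.37


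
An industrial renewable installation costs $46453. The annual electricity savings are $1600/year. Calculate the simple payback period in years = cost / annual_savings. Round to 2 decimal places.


Simple payback period = initial cost / annual savings
Payback = 46453 / 1600
Payback = 29.03 years

29.03


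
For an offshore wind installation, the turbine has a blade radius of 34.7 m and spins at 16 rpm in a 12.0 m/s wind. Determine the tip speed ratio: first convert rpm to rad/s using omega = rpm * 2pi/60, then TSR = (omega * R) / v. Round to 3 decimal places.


Convert rotational speed to rad/s:
  omega = 16 * 2 * pi / 60 = 1.6755 rad/s
Compute tip speed:
  v_tip = omega * R = 1.6755 * 34.7 = 58.14 m/s
Tip speed ratio:
  TSR = v_tip / v_wind = 58.14 / 12.0 = 4.845

4.845


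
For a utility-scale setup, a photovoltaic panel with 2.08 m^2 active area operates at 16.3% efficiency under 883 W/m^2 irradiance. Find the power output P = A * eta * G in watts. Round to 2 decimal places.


Use the solar power formula P = A * eta * G.
Given: A = 2.08 m^2, eta = 0.163, G = 883 W/m^2
P = 2.08 * 0.163 * 883
P = 299.37 W

299.37


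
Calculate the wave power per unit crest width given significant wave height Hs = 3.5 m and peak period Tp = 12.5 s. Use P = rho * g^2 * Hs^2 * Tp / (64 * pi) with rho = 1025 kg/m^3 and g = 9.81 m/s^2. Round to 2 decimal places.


Apply wave power formula:
  g^2 = 9.81^2 = 96.2361
  Hs^2 = 3.5^2 = 12.25
  Numerator = rho * g^2 * Hs^2 * Tp = 1025 * 96.2361 * 12.25 * 12.5 = 15104556.63
  Denominator = 64 * pi = 201.0619
  P = 15104556.63 / 201.0619 = 75123.90 W/m

75123.90


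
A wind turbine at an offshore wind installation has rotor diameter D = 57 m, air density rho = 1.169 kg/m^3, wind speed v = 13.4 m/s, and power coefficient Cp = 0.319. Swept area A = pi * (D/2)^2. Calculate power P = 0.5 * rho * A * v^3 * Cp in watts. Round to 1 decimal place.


Step 1 -- Compute swept area:
  A = pi * (D/2)^2 = pi * (57/2)^2 = 2551.76 m^2
Step 2 -- Apply wind power equation:
  P = 0.5 * rho * A * v^3 * Cp
  v^3 = 13.4^3 = 2406.104
  P = 0.5 * 1.169 * 2551.76 * 2406.104 * 0.319
  P = 1144798.9 W

1144798.9


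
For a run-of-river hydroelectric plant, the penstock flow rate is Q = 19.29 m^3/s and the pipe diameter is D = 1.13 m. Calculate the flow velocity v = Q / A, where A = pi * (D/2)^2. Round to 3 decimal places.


Compute pipe cross-sectional area:
  A = pi * (D/2)^2 = pi * (1.13/2)^2 = 1.0029 m^2
Calculate velocity:
  v = Q / A = 19.29 / 1.0029
  v = 19.235 m/s

19.235


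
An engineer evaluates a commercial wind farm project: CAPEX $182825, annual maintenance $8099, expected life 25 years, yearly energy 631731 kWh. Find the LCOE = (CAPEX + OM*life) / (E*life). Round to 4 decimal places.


Total cost = CAPEX + OM * lifetime = 182825 + 8099 * 25 = 182825 + 202475 = 385300
Total generation = annual * lifetime = 631731 * 25 = 15793275 kWh
LCOE = 385300 / 15793275
LCOE = 0.0244 $/kWh

0.0244


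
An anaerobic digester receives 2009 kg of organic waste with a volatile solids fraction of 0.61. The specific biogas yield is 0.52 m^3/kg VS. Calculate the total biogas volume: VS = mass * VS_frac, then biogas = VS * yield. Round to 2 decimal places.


Compute volatile solids:
  VS = mass * VS_fraction = 2009 * 0.61 = 1225.49 kg
Calculate biogas volume:
  Biogas = VS * specific_yield = 1225.49 * 0.52
  Biogas = 637.25 m^3

637.25


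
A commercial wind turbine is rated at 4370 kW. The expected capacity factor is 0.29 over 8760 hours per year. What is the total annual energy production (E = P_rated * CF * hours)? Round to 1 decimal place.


Annual energy = rated_kW * capacity_factor * hours_per_year
Given: P_rated = 4370 kW, CF = 0.29, hours = 8760
E = 4370 * 0.29 * 8760
E = 11101548.0 kWh

11101548.0


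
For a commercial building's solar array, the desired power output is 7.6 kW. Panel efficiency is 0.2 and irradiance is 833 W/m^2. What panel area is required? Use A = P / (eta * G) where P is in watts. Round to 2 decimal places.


Convert target power to watts: P = 7.6 * 1000 = 7600.0 W
Compute denominator: eta * G = 0.2 * 833 = 166.6
Required area A = P / (eta * G) = 7600.0 / 166.6
A = 45.62 m^2

45.62


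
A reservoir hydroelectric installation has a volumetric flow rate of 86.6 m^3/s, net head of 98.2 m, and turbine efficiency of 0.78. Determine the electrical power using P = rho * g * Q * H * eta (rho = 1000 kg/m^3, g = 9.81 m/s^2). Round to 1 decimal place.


Apply the hydropower formula P = rho * g * Q * H * eta
rho * g = 1000 * 9.81 = 9810.0
P = 9810.0 * 86.6 * 98.2 * 0.78
P = 65071825.4 W

65071825.4


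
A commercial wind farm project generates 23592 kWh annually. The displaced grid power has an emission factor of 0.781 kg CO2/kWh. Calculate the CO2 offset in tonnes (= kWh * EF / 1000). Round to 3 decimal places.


CO2 offset in kg = generation * emission_factor
CO2 offset = 23592 * 0.781 = 18425.35 kg
Convert to tonnes:
  CO2 offset = 18425.35 / 1000 = 18.425 tonnes

18.425


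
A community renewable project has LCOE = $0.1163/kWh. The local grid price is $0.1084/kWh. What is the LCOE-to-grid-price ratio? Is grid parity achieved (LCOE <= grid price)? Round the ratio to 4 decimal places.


Compare LCOE to grid price:
  LCOE = $0.1163/kWh, Grid price = $0.1084/kWh
  Ratio = LCOE / grid_price = 0.1163 / 0.1084 = 1.0729
  Grid parity achieved (ratio <= 1)? no

1.0729


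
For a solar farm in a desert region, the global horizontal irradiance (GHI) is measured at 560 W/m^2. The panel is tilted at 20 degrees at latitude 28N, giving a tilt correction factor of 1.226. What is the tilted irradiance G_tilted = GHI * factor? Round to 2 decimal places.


Identify the given values:
  GHI = 560 W/m^2, tilt correction factor = 1.226
Apply the formula G_tilted = GHI * factor:
  G_tilted = 560 * 1.226
  G_tilted = 686.56 W/m^2

686.56


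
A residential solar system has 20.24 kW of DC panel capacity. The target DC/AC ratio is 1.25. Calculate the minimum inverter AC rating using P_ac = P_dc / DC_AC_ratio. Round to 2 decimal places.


The inverter AC capacity is determined by the DC/AC ratio.
Given: P_dc = 20.24 kW, DC/AC ratio = 1.25
P_ac = P_dc / ratio = 20.24 / 1.25
P_ac = 16.19 kW

16.19


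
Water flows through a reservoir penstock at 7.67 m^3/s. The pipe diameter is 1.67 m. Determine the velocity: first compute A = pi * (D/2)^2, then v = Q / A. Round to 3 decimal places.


Compute pipe cross-sectional area:
  A = pi * (D/2)^2 = pi * (1.67/2)^2 = 2.1904 m^2
Calculate velocity:
  v = Q / A = 7.67 / 2.1904
  v = 3.502 m/s

3.502


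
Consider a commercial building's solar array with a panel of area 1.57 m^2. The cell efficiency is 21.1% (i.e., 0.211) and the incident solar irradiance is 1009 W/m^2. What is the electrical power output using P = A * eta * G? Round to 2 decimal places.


Use the solar power formula P = A * eta * G.
Given: A = 1.57 m^2, eta = 0.211, G = 1009 W/m^2
P = 1.57 * 0.211 * 1009
P = 334.25 W

334.25


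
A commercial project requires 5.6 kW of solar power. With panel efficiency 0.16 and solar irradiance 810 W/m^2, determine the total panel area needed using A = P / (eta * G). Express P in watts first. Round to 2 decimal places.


Convert target power to watts: P = 5.6 * 1000 = 5600.0 W
Compute denominator: eta * G = 0.16 * 810 = 129.6
Required area A = P / (eta * G) = 5600.0 / 129.6
A = 43.21 m^2

43.21


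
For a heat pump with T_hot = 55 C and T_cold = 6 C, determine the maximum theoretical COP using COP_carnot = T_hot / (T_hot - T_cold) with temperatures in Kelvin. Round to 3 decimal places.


Convert to Kelvin:
  T_hot = 55 + 273.15 = 328.15 K
  T_cold = 6 + 273.15 = 279.15 K
Apply Carnot COP formula:
  COP = T_hot_K / (T_hot_K - T_cold_K) = 328.15 / 49.0
  COP = 6.697

6.697


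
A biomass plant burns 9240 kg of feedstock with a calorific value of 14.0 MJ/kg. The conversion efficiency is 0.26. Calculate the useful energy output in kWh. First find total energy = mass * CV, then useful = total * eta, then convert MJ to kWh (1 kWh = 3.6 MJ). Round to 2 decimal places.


Total energy = mass * CV = 9240 * 14.0 = 129360.0 MJ
Useful energy = total * eta = 129360.0 * 0.26 = 33633.6 MJ
Convert to kWh: 33633.6 / 3.6
Useful energy = 9342.67 kWh

9342.67


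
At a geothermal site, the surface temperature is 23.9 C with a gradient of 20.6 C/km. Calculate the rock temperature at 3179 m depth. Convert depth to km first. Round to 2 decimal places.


Convert depth to km: 3179 / 1000 = 3.179 km
Temperature increase = gradient * depth_km = 20.6 * 3.179 = 65.49 C
Temperature at depth = T_surface + delta_T = 23.9 + 65.49
T = 89.39 C

89.39


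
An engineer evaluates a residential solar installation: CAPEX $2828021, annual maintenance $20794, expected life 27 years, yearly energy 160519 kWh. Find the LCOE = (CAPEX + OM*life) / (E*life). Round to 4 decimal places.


Total cost = CAPEX + OM * lifetime = 2828021 + 20794 * 27 = 2828021 + 561438 = 3389459
Total generation = annual * lifetime = 160519 * 27 = 4334013 kWh
LCOE = 3389459 / 4334013
LCOE = 0.7821 $/kWh

0.7821


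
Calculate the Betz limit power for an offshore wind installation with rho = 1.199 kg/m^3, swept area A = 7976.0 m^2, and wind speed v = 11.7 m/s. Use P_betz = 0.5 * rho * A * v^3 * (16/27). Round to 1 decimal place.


The Betz coefficient Cp_max = 16/27 = 0.5926
v^3 = 11.7^3 = 1601.613
P_betz = 0.5 * rho * A * v^3 * Cp_max
P_betz = 0.5 * 1.199 * 7976.0 * 1601.613 * 0.5926
P_betz = 4538247.1 W

4538247.1


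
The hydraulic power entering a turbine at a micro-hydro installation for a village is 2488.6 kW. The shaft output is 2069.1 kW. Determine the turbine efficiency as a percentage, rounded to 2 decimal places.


Turbine efficiency = (output power / input power) * 100
eta = (2069.1 / 2488.6) * 100
eta = 83.14%

83.14


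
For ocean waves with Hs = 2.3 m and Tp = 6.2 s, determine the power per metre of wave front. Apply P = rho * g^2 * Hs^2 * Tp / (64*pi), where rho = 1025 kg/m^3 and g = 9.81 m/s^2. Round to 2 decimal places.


Apply wave power formula:
  g^2 = 9.81^2 = 96.2361
  Hs^2 = 2.3^2 = 5.29
  Numerator = rho * g^2 * Hs^2 * Tp = 1025 * 96.2361 * 5.29 * 6.2 = 3235260.4
  Denominator = 64 * pi = 201.0619
  P = 3235260.4 / 201.0619 = 16090.87 W/m

16090.87


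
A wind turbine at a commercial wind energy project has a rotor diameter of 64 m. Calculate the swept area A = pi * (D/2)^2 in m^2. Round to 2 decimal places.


Compute the rotor radius:
  r = D / 2 = 64 / 2 = 32.0 m
Calculate swept area:
  A = pi * r^2 = pi * 32.0^2
  A = 3216.99 m^2

3216.99


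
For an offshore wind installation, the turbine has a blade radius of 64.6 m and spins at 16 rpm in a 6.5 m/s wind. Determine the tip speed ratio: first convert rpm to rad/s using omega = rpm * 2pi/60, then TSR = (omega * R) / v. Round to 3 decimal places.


Convert rotational speed to rad/s:
  omega = 16 * 2 * pi / 60 = 1.6755 rad/s
Compute tip speed:
  v_tip = omega * R = 1.6755 * 64.6 = 108.238 m/s
Tip speed ratio:
  TSR = v_tip / v_wind = 108.238 / 6.5 = 16.652

16.652


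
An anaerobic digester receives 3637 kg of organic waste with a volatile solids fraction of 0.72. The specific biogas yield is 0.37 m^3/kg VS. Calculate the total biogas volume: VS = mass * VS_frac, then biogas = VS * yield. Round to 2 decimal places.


Compute volatile solids:
  VS = mass * VS_fraction = 3637 * 0.72 = 2618.64 kg
Calculate biogas volume:
  Biogas = VS * specific_yield = 2618.64 * 0.37
  Biogas = 968.90 m^3

968.90


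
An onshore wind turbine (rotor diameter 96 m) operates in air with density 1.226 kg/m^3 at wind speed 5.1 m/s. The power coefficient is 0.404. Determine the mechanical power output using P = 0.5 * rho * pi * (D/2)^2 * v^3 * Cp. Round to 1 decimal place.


Step 1 -- Compute swept area:
  A = pi * (D/2)^2 = pi * (96/2)^2 = 7238.23 m^2
Step 2 -- Apply wind power equation:
  P = 0.5 * rho * A * v^3 * Cp
  v^3 = 5.1^3 = 132.651
  P = 0.5 * 1.226 * 7238.23 * 132.651 * 0.404
  P = 237785.1 W

237785.1


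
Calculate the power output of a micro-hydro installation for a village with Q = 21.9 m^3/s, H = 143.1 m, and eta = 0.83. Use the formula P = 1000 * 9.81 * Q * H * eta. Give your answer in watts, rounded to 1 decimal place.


Apply the hydropower formula P = rho * g * Q * H * eta
rho * g = 1000 * 9.81 = 9810.0
P = 9810.0 * 21.9 * 143.1 * 0.83
P = 25517072.5 W

25517072.5


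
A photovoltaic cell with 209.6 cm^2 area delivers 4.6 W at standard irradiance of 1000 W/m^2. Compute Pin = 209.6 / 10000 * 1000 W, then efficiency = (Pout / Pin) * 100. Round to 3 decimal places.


First compute the input power:
  Pin = area_cm2 / 10000 * G = 209.6 / 10000 * 1000 = 20.96 W
Then compute efficiency:
  Efficiency = (Pout / Pin) * 100 = (4.6 / 20.96) * 100
  Efficiency = 21.947%

21.947


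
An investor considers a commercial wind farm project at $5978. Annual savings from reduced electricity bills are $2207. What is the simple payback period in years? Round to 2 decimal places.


Simple payback period = initial cost / annual savings
Payback = 5978 / 2207
Payback = 2.71 years

2.71


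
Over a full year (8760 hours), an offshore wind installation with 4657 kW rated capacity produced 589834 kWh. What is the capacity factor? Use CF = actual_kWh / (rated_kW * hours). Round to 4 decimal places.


Capacity factor = actual output / maximum possible output
Maximum possible = rated * hours = 4657 * 8760 = 40795320 kWh
CF = 589834 / 40795320
CF = 0.0145

0.0145


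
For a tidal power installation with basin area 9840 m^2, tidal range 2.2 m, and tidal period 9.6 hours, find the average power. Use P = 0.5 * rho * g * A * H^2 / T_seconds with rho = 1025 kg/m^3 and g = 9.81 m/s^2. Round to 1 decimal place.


Convert period to seconds: T = 9.6 * 3600 = 34560.0 s
H^2 = 2.2^2 = 4.84
P = 0.5 * rho * g * A * H^2 / T
P = 0.5 * 1025 * 9.81 * 9840 * 4.84 / 34560.0
P = 6928.3 W

6928.3


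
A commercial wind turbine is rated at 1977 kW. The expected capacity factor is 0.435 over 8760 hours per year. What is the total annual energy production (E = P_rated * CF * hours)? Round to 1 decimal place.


Annual energy = rated_kW * capacity_factor * hours_per_year
Given: P_rated = 1977 kW, CF = 0.435, hours = 8760
E = 1977 * 0.435 * 8760
E = 7533556.2 kWh

7533556.2


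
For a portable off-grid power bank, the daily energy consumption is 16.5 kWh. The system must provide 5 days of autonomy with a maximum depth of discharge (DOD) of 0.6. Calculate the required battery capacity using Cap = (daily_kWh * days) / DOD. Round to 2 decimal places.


Total energy needed = daily * days = 16.5 * 5 = 82.5 kWh
Account for depth of discharge:
  Cap = total_energy / DOD = 82.5 / 0.6
  Cap = 137.50 kWh

137.50


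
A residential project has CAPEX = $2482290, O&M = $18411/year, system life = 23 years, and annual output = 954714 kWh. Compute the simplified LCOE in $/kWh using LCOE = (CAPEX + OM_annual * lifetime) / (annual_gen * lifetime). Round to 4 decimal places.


Total cost = CAPEX + OM * lifetime = 2482290 + 18411 * 23 = 2482290 + 423453 = 2905743
Total generation = annual * lifetime = 954714 * 23 = 21958422 kWh
LCOE = 2905743 / 21958422
LCOE = 0.1323 $/kWh

0.1323


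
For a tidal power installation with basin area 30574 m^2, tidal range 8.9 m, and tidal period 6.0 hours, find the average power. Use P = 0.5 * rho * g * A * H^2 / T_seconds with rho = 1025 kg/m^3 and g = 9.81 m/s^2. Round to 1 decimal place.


Convert period to seconds: T = 6.0 * 3600 = 21600.0 s
H^2 = 8.9^2 = 79.21
P = 0.5 * rho * g * A * H^2 / T
P = 0.5 * 1025 * 9.81 * 30574 * 79.21 / 21600.0
P = 563691.4 W

563691.4


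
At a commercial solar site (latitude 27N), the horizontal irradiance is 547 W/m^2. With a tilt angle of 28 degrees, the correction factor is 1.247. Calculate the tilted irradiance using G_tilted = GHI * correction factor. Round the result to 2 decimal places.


Identify the given values:
  GHI = 547 W/m^2, tilt correction factor = 1.247
Apply the formula G_tilted = GHI * factor:
  G_tilted = 547 * 1.247
  G_tilted = 682.11 W/m^2

682.11


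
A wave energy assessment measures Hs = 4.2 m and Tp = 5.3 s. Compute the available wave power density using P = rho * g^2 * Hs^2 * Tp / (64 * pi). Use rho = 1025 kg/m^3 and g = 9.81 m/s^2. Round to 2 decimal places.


Apply wave power formula:
  g^2 = 9.81^2 = 96.2361
  Hs^2 = 4.2^2 = 17.64
  Numerator = rho * g^2 * Hs^2 * Tp = 1025 * 96.2361 * 17.64 * 5.3 = 9222238.1
  Denominator = 64 * pi = 201.0619
  P = 9222238.1 / 201.0619 = 45867.65 W/m

45867.65


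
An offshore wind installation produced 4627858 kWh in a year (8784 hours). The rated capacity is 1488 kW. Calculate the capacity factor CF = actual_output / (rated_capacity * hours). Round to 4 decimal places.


Capacity factor = actual output / maximum possible output
Maximum possible = rated * hours = 1488 * 8784 = 13070592 kWh
CF = 4627858 / 13070592
CF = 0.3541

0.3541


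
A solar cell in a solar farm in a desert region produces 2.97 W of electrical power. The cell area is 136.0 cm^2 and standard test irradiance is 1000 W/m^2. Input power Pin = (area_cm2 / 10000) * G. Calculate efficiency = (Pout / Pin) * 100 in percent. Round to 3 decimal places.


First compute the input power:
  Pin = area_cm2 / 10000 * G = 136.0 / 10000 * 1000 = 13.6 W
Then compute efficiency:
  Efficiency = (Pout / Pin) * 100 = (2.97 / 13.6) * 100
  Efficiency = 21.838%

21.838


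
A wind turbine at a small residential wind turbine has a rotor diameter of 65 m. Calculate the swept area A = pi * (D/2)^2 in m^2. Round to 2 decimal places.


Compute the rotor radius:
  r = D / 2 = 65 / 2 = 32.5 m
Calculate swept area:
  A = pi * r^2 = pi * 32.5^2
  A = 3318.31 m^2

3318.31


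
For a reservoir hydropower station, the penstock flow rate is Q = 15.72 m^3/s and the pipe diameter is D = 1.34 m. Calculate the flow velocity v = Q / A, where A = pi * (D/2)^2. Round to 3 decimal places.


Compute pipe cross-sectional area:
  A = pi * (D/2)^2 = pi * (1.34/2)^2 = 1.4103 m^2
Calculate velocity:
  v = Q / A = 15.72 / 1.4103
  v = 11.147 m/s

11.147


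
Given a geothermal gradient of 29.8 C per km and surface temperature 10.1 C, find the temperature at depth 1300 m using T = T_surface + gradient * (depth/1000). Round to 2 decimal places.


Convert depth to km: 1300 / 1000 = 1.3 km
Temperature increase = gradient * depth_km = 29.8 * 1.3 = 38.74 C
Temperature at depth = T_surface + delta_T = 10.1 + 38.74
T = 48.84 C

48.84


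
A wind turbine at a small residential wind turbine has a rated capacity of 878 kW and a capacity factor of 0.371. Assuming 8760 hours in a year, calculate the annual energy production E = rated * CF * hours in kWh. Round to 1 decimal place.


Annual energy = rated_kW * capacity_factor * hours_per_year
Given: P_rated = 878 kW, CF = 0.371, hours = 8760
E = 878 * 0.371 * 8760
E = 2853464.9 kWh

2853464.9


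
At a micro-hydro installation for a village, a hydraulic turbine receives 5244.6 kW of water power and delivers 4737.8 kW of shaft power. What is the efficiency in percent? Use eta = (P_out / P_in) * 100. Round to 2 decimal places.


Turbine efficiency = (output power / input power) * 100
eta = (4737.8 / 5244.6) * 100
eta = 90.34%

90.34


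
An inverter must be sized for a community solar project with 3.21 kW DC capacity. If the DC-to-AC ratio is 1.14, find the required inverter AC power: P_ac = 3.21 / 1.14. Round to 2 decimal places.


The inverter AC capacity is determined by the DC/AC ratio.
Given: P_dc = 3.21 kW, DC/AC ratio = 1.14
P_ac = P_dc / ratio = 3.21 / 1.14
P_ac = 2.82 kW

2.82


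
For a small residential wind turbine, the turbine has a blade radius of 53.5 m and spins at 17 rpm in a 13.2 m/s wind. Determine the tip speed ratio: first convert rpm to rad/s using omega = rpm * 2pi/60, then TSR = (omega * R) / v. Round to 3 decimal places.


Convert rotational speed to rad/s:
  omega = 17 * 2 * pi / 60 = 1.7802 rad/s
Compute tip speed:
  v_tip = omega * R = 1.7802 * 53.5 = 95.243 m/s
Tip speed ratio:
  TSR = v_tip / v_wind = 95.243 / 13.2 = 7.215

7.215


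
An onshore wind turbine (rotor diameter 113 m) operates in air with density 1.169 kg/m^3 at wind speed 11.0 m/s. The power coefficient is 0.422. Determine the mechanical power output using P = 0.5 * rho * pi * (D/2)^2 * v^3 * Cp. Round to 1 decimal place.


Step 1 -- Compute swept area:
  A = pi * (D/2)^2 = pi * (113/2)^2 = 10028.75 m^2
Step 2 -- Apply wind power equation:
  P = 0.5 * rho * A * v^3 * Cp
  v^3 = 11.0^3 = 1331.0
  P = 0.5 * 1.169 * 10028.75 * 1331.0 * 0.422
  P = 3292469.7 W

3292469.7


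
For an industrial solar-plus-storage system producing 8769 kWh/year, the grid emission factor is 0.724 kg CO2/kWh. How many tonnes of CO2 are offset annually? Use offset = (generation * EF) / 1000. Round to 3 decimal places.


CO2 offset in kg = generation * emission_factor
CO2 offset = 8769 * 0.724 = 6348.76 kg
Convert to tonnes:
  CO2 offset = 6348.76 / 1000 = 6.349 tonnes

6.349


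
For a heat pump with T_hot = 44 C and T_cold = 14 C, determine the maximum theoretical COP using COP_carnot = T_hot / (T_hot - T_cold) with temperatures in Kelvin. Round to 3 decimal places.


Convert to Kelvin:
  T_hot = 44 + 273.15 = 317.15 K
  T_cold = 14 + 273.15 = 287.15 K
Apply Carnot COP formula:
  COP = T_hot_K / (T_hot_K - T_cold_K) = 317.15 / 30.0
  COP = 10.572

10.572


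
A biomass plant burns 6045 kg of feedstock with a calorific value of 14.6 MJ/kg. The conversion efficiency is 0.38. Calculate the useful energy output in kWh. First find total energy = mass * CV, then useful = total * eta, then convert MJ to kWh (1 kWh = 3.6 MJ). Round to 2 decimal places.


Total energy = mass * CV = 6045 * 14.6 = 88257.0 MJ
Useful energy = total * eta = 88257.0 * 0.38 = 33537.66 MJ
Convert to kWh: 33537.66 / 3.6
Useful energy = 9316.02 kWh

9316.02


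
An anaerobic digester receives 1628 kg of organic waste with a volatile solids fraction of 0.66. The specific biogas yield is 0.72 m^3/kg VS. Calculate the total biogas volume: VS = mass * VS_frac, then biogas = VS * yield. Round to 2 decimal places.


Compute volatile solids:
  VS = mass * VS_fraction = 1628 * 0.66 = 1074.48 kg
Calculate biogas volume:
  Biogas = VS * specific_yield = 1074.48 * 0.72
  Biogas = 773.63 m^3

773.63


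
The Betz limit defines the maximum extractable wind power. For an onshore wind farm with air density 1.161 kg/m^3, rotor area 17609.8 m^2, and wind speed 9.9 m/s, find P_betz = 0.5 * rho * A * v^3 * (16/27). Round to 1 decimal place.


The Betz coefficient Cp_max = 16/27 = 0.5926
v^3 = 9.9^3 = 970.299
P_betz = 0.5 * rho * A * v^3 * Cp_max
P_betz = 0.5 * 1.161 * 17609.8 * 970.299 * 0.5926
P_betz = 5877849.3 W

5877849.3


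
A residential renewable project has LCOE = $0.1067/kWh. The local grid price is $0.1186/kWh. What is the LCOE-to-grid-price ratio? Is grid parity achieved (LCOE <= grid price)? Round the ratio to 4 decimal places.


Compare LCOE to grid price:
  LCOE = $0.1067/kWh, Grid price = $0.1186/kWh
  Ratio = LCOE / grid_price = 0.1067 / 0.1186 = 0.8997
  Grid parity achieved (ratio <= 1)? yes

0.8997


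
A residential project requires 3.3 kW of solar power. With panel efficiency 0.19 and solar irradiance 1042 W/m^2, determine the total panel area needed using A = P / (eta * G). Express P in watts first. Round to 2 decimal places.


Convert target power to watts: P = 3.3 * 1000 = 3300.0 W
Compute denominator: eta * G = 0.19 * 1042 = 197.98
Required area A = P / (eta * G) = 3300.0 / 197.98
A = 16.67 m^2

16.67


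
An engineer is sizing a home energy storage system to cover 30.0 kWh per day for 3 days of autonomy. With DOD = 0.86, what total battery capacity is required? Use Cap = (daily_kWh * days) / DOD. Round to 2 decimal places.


Total energy needed = daily * days = 30.0 * 3 = 90.0 kWh
Account for depth of discharge:
  Cap = total_energy / DOD = 90.0 / 0.86
  Cap = 104.65 kWh

104.65


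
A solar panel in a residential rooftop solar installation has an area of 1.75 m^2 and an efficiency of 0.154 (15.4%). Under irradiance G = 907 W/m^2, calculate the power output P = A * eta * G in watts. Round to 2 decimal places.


Use the solar power formula P = A * eta * G.
Given: A = 1.75 m^2, eta = 0.154, G = 907 W/m^2
P = 1.75 * 0.154 * 907
P = 244.44 W

244.44


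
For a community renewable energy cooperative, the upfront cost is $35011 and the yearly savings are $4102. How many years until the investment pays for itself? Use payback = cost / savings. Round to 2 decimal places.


Simple payback period = initial cost / annual savings
Payback = 35011 / 4102
Payback = 8.54 years

8.54
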